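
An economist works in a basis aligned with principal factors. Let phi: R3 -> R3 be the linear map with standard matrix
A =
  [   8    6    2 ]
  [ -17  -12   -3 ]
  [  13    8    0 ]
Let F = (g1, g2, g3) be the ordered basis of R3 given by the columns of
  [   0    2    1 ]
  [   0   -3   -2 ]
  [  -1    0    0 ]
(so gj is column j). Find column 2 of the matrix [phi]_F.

Column 2 of [phi]_F is the F-coordinate vector of phi(g2).
In standard coordinates phi(g2) = A g2 = (-2, 2, 2).
Converting to F: (-2, 2, 2) = -2g1 - 2g2 + 2g3, so the coordinate vector is (-2, -2, 2).

(-2, -2, 2)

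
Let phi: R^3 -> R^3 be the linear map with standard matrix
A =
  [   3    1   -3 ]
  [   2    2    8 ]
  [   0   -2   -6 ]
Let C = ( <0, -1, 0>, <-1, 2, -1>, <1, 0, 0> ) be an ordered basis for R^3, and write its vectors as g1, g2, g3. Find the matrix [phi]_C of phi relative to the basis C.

The j-th column of [phi]_C is [phi(gj)]_C.
phi(g1) = A g1 = <-1, -2, 2> = -2g1 - 2g2 - 3g3, so column 1 is <-2, -2, -3>.
Repeating for g2, g3 and assembling the columns gives [[-2, 2, -2], [-2, -2, 0], [-3, 0, 3]].

[[-2, 2, -2], [-2, -2, 0], [-3, 0, 3]]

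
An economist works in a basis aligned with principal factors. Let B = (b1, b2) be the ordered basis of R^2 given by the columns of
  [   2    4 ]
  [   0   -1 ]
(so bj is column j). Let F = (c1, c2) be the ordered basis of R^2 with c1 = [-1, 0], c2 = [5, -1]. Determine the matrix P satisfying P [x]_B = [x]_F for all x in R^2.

[[-2, 1], [0, 1]]

Column j of P is [bj]_F, since P maps B-coordinates to F-coordinates.
Expressing b1 in F: b1 = -2c1 + 0·c2, so column 1 of P is [-2, 0].
Doing the same for each bj gives P = [[-2, 1], [0, 1]].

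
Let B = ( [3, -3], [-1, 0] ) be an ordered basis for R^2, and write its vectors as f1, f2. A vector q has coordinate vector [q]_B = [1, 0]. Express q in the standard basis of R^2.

[3, -3]

By definition q = f1 + 0·f2.
Summing componentwise gives [3, -3].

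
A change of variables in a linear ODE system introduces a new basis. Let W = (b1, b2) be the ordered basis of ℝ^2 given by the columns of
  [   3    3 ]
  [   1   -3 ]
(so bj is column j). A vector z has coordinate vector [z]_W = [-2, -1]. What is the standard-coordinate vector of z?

[-9, 1]

z = M [z]_W, where M has columns b1, b2.
Carrying out the matrix-vector product, z = [-9, 1].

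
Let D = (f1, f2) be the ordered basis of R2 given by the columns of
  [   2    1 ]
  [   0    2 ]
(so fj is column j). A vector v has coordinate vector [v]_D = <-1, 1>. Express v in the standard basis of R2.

v = M [v]_D, where M has columns f1, f2.
Carrying out the matrix-vector product, v = <-1, 2>.

<-1, 2>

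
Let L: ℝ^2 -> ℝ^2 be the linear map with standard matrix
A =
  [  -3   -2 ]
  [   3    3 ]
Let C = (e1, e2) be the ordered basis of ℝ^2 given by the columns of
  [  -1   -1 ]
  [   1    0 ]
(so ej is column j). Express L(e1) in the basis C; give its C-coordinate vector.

Column 1 of [L]_C is the C-coordinate vector of L(e1).
In standard coordinates L(e1) = A e1 = (1, 0).
Converting to C: (1, 0) = 0·e1 - e2, so the coordinate vector is (0, -1).

(0, -1)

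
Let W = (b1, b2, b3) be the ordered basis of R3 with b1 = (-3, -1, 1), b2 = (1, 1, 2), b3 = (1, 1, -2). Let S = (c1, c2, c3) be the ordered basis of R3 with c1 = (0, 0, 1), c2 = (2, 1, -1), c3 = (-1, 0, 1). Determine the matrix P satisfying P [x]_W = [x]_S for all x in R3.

Let M have columns bj and N have columns cj. Then for every x, N [x]_S = x = M [x]_W, so P = N^(-1) M.
Since det N = 1, N^(-1) has integer entries; multiplying gives P = [[-1, 2, -2], [-1, 1, 1], [1, 1, 1]].

[[-1, 2, -2], [-1, 1, 1], [1, 1, 1]]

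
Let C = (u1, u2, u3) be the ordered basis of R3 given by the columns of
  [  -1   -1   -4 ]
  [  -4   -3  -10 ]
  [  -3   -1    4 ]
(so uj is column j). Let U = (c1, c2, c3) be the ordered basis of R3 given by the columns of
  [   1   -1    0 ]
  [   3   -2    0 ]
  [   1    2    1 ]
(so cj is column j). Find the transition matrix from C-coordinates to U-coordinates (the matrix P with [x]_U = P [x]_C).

Column j of P is [uj]_U, since P maps C-coordinates to U-coordinates.
Expressing u1 in U: u1 = -2c1 - c2 + c3, so column 1 of P is [-2, -1, 1].
Doing the same for each uj gives P = [[-2, -1, -2], [-1, 0, 2], [1, 0, 2]].

[[-2, -1, -2], [-1, 0, 2], [1, 0, 2]]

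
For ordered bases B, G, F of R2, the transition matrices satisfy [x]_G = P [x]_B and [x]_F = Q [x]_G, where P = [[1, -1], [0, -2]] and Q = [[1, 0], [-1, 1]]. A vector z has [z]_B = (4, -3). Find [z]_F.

(7, -1)

Apply P to get G-coordinates (7, 6), then Q to get F-coordinates.
The result is [z]_F = (7, -1).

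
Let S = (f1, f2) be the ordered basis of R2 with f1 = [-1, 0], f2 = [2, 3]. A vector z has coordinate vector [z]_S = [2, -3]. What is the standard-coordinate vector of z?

By definition z = 2f1 - 3f2.
Summing componentwise gives [-8, -9].

[-8, -9]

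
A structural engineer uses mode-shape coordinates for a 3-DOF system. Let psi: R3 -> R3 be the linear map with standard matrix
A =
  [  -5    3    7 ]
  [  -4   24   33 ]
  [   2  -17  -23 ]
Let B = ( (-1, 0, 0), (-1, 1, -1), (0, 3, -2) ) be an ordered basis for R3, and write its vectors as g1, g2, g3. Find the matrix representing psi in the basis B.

Let P have columns g1, ..., g3. Then [psi]_B = P^(-1) A P.
Here det P = -1, so P^(-1) is integer; computing A P first and then P^(-1)(A P) gives [[-3, 1, 2], [-2, -2, 3], [2, -1, 1]].

[[-3, 1, 2], [-2, -2, 3], [2, -1, 1]]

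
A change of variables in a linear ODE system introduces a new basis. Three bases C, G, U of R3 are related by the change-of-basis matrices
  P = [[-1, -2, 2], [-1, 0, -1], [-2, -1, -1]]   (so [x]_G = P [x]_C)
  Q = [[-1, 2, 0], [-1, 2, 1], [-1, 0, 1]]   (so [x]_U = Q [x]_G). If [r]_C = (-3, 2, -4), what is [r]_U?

(23, 31, 17)

First [r]_G = P [r]_C = (-9, 7, 8).
Then [r]_U = Q [r]_G = (23, 31, 17).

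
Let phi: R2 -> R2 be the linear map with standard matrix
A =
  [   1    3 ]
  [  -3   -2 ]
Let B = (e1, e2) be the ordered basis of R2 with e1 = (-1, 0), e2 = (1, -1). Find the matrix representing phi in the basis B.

With P the matrix whose columns are e1, e2, [phi]_B = P^(-1) A P.
Column by column: phi(e1) = A e1 = (-1, 3); its B-coordinates (-2, -3) give column 1.
Continuing for each basis vector yields [phi]_B = [[-2, 3], [-3, 1]].

[[-2, 3], [-3, 1]]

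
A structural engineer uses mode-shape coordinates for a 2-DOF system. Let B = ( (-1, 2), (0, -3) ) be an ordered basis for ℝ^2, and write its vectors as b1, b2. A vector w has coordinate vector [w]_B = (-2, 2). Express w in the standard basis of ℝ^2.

By definition w = -2b1 + 2b2.
Summing componentwise gives (2, -10).

(2, -10)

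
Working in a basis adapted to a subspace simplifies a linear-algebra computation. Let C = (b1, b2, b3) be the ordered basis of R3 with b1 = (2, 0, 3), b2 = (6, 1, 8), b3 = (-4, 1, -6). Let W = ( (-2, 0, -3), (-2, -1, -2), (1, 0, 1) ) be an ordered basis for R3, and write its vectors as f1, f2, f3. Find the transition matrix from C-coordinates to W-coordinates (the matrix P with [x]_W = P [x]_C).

[[-1, -2, 2], [0, -1, -1], [0, 0, -2]]

Column j of P is [bj]_W, since P maps C-coordinates to W-coordinates.
Expressing b1 in W: b1 = -f1 + 0·f2 + 0·f3, so column 1 of P is (-1, 0, 0).
Doing the same for each bj gives P = [[-1, -2, 2], [0, -1, -1], [0, 0, -2]].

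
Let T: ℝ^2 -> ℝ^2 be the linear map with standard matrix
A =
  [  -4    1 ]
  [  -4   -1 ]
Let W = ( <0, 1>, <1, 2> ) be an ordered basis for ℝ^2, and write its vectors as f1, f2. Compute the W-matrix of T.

[[-3, -2], [1, -2]]

The j-th column of [T]_W is [T(fj)]_W.
T(f1) = A f1 = <1, -1> = -3f1 + f2, so column 1 is <-3, 1>.
Repeating for f2 and assembling the columns gives [[-3, -2], [1, -2]].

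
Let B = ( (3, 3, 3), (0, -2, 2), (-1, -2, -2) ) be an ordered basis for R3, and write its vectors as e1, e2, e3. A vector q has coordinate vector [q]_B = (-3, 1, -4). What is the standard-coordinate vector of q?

(-5, -3, 1)

By definition q = -3e1 + e2 - 4e3.
Summing componentwise gives (-5, -3, 1).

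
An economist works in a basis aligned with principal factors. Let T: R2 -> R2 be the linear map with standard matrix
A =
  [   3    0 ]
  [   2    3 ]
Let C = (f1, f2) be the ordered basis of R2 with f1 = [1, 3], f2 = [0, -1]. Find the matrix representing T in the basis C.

[[3, 0], [-2, 3]]

The j-th column of [T]_C is [T(fj)]_C.
T(f1) = A f1 = [3, 11] = 3f1 - 2f2, so column 1 is [3, -2].
Repeating for f2 and assembling the columns gives [[3, 0], [-2, 3]].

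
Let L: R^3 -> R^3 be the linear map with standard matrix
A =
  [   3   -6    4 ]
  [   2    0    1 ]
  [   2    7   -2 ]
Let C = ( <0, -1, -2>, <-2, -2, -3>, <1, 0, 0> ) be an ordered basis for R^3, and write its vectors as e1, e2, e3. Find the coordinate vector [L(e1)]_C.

Compute L(e1) = A e1 = <-2, -2, -3> in standard coordinates.
Then write this in C-coordinates: solve for y in y_1 e1 + ... + y_3 e3 = <-2, -2, -3>.
This gives y = <0, 1, 0>, which is column 1 of [L]_C.

<0, 1, 0>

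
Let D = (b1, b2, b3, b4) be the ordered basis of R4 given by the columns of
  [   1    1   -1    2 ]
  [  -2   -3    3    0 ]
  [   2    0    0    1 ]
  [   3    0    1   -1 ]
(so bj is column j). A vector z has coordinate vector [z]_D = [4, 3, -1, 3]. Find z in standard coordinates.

[14, -20, 11, 8]

By definition z = 4b1 + 3b2 - b3 + 3b4.
Summing componentwise gives [14, -20, 11, 8].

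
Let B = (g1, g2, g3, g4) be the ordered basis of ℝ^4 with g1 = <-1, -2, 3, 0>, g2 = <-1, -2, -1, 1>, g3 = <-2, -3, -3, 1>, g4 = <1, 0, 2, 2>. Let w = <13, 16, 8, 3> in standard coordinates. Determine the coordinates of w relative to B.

<-3, 1, -4, 3>

[w]_B is the unique c with M c = w, where M has columns g1, ..., g4.
Row-reducing the augmented matrix [M | w] gives c = (-3, 1, -4, 3).
Check: -3g1 + g2 - 4g3 + 3g4 = <13, 16, 8, 3>.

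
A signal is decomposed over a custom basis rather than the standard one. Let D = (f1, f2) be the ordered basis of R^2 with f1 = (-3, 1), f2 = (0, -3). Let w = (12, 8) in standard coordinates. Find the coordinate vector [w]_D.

We seek scalars with c_1 f1 + c_2 f2 = w; equivalently solve M c = w where the columns of M are f1, f2.
System: -3c_1 + 0c_2 = 12, c_1 - 3c_2 = 8; solving gives c_1 = -4, c_2 = -4.
Check: -4f1 - 4f2 = (12, 8).

(-4, -4)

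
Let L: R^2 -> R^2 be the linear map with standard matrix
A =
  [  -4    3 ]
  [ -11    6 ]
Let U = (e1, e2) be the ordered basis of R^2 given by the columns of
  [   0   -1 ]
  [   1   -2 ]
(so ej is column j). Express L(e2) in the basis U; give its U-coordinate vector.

<3, 2>

Column 2 of [L]_U is the U-coordinate vector of L(e2).
In standard coordinates L(e2) = A e2 = <-2, -1>.
Converting to U: <-2, -1> = 3e1 + 2e2, so the coordinate vector is <3, 2>.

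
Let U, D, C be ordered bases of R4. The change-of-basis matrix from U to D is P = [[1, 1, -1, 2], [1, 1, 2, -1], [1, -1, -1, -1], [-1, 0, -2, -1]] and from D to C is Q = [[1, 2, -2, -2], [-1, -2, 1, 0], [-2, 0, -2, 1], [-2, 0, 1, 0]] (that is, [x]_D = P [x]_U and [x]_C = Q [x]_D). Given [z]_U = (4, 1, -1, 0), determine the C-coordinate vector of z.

Composing the changes, [z]_C = Q P [z]_U.
Q P = [[3, 5, 9, 4], [-2, -4, -4, -1], [-5, 0, 2, -3], [-1, -3, 1, -5]]; applying this to (4, 1, -1, 0) gives (8, -8, -22, -8).

(8, -8, -22, -8)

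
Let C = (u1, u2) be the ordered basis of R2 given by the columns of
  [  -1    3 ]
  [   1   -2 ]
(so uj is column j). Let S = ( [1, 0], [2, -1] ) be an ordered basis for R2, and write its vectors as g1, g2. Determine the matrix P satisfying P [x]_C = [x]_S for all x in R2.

Take x = uj: its C-coordinates are the j-th standard unit vector, so P e_j — column j of P — equals [uj]_S.
u1 = g1 - g2, giving column 1 = [1, -1]; repeating for each j gives P = [[1, -1], [-1, 2]].

[[1, -1], [-1, 2]]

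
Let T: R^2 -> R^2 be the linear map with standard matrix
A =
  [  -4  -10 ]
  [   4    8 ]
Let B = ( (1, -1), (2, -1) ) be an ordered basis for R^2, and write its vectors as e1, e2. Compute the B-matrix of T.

With P the matrix whose columns are e1, e2, [T]_B = P^(-1) A P.
Column by column: T(e1) = A e1 = (6, -4); its B-coordinates (2, 2) give column 1.
Continuing for each basis vector yields [T]_B = [[2, -2], [2, 2]].

[[2, -2], [2, 2]]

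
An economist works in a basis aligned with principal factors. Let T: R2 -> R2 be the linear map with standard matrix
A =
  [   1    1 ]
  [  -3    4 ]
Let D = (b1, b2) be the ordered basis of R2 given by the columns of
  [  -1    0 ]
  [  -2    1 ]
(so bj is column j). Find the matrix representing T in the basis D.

With P the matrix whose columns are b1, b2, [T]_D = P^(-1) A P.
Column by column: T(b1) = A b1 = <-3, -5>; its D-coordinates <3, 1> give column 1.
Continuing for each basis vector yields [T]_D = [[3, -1], [1, 2]].

[[3, -1], [1, 2]]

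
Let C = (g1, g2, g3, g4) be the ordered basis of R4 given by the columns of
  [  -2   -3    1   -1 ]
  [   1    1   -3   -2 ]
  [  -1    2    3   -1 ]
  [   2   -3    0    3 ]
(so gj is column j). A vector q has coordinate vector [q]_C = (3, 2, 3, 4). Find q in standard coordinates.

The coordinates say q = 3g1 + 2g2 + 3g3 + 4g4; adding the scaled basis vectors gives (-13, -12, 6, 12).

(-13, -12, 6, 12)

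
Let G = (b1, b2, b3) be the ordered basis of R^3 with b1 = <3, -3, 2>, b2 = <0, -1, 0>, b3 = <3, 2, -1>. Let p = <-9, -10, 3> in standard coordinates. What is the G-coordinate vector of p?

<0, 4, -3>

[p]_G is the unique c with M c = p, where M has columns b1, ..., b3.
Gaussian elimination on [M | p] yields c = (0, 4, -3).
Check: 0·b1 + 4b2 - 3b3 = <-9, -10, 3>.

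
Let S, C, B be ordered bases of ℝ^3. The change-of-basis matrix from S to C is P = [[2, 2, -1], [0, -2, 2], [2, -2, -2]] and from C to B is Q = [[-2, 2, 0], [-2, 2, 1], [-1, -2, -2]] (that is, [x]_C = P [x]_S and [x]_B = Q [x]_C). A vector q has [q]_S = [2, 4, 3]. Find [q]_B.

[-22, -32, 15]

Apply P to get C-coordinates [9, -2, -10], then Q to get B-coordinates.
The result is [q]_B = [-22, -32, 15].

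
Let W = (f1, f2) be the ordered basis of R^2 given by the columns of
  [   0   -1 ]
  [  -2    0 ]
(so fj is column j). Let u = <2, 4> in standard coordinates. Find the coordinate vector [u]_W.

<-2, -2>

We seek scalars with c_1 f1 + c_2 f2 = u; equivalently solve M c = u where the columns of M are f1, f2.
System: 0c_1 - c_2 = 2, -2c_1 + 0c_2 = 4; solving gives c_1 = -2, c_2 = -2.
Check: -2f1 - 2f2 = <2, 4>.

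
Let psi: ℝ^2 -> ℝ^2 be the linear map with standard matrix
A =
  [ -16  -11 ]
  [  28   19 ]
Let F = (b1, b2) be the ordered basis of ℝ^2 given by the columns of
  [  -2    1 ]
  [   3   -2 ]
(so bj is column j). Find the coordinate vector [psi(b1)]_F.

(1, 1)

Compute psi(b1) = A b1 = (-1, 1) in standard coordinates.
Then write this in F-coordinates: solve for y in y_1 b1 + y_2 b2 = (-1, 1).
This gives y = (1, 1), which is column 1 of [psi]_F.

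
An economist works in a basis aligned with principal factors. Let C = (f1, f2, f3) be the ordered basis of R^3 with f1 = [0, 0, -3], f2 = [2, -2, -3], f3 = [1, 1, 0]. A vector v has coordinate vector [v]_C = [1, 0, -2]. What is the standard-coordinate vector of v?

By definition v = f1 + 0·f2 - 2f3.
Summing componentwise gives [-2, -2, -3].

[-2, -2, -3]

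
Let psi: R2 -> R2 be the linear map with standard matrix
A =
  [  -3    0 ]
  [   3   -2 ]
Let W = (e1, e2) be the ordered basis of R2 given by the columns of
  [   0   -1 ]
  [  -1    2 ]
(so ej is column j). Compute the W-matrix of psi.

[[-2, 1], [0, -3]]

With P the matrix whose columns are e1, e2, [psi]_W = P^(-1) A P.
Column by column: psi(e1) = A e1 = <0, 2>; its W-coordinates <-2, 0> give column 1.
Continuing for each basis vector yields [psi]_W = [[-2, 1], [0, -3]].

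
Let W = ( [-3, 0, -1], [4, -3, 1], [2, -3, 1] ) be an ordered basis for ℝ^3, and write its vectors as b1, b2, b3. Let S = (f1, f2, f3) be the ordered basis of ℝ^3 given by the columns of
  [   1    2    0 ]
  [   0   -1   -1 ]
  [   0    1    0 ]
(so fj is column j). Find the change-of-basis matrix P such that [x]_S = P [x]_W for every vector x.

Let M have columns bj and N have columns fj. Then for every x, N [x]_S = x = M [x]_W, so P = N^(-1) M.
Since det N = 1, N^(-1) has integer entries; multiplying gives P = [[-1, 2, 0], [-1, 1, 1], [1, 2, 2]].

[[-1, 2, 0], [-1, 1, 1], [1, 2, 2]]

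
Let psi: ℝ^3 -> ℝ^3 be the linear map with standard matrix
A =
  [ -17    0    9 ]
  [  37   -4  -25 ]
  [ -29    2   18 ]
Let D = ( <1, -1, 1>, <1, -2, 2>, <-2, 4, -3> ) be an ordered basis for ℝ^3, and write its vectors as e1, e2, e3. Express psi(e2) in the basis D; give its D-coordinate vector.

<-3, 0, -2>

Compute psi(e2) = A e2 = <1, -5, 3> in standard coordinates.
Then write this in D-coordinates: solve for y in y_1 e1 + ... + y_3 e3 = <1, -5, 3>.
This gives y = <-3, 0, -2>, which is column 2 of [psi]_D.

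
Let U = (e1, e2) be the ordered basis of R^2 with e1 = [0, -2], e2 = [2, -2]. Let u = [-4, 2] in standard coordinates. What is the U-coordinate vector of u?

Write u = c_1 e1 + c_2 e2 and solve for the c_i.
System: 0c_1 + 2c_2 = -4, -2c_1 - 2c_2 = 2; solving gives c_1 = 1, c_2 = -2.
Check: e1 - 2e2 = [-4, 2].

[1, -2]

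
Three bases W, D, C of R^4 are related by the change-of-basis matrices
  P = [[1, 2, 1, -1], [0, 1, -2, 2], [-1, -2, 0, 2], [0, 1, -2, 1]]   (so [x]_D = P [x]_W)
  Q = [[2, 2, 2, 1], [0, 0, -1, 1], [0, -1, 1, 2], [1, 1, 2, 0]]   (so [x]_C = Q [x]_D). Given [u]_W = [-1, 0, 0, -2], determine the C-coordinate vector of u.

First [u]_D = P [u]_W = [1, -4, -3, -2].
Then [u]_C = Q [u]_D = [-14, 1, -3, -9].

[-14, 1, -3, -9]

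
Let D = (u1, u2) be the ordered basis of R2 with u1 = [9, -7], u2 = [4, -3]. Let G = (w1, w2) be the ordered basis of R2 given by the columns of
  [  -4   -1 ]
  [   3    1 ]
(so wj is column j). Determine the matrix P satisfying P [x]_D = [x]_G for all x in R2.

[[-2, -1], [-1, 0]]

Take x = uj: its D-coordinates are the j-th standard unit vector, so P e_j — column j of P — equals [uj]_G.
u1 = -2w1 - w2, giving column 1 = [-2, -1]; repeating for each j gives P = [[-2, -1], [-1, 0]].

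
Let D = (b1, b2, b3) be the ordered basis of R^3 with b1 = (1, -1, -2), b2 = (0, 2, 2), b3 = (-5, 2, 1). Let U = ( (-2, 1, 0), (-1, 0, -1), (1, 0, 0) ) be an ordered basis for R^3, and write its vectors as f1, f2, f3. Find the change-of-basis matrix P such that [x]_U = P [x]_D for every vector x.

[[-1, 2, 2], [2, -2, -1], [1, 2, -2]]

Column j of P is [bj]_U, since P maps D-coordinates to U-coordinates.
Expressing b1 in U: b1 = -f1 + 2f2 + f3, so column 1 of P is (-1, 2, 1).
Doing the same for each bj gives P = [[-1, 2, 2], [2, -2, -1], [1, 2, -2]].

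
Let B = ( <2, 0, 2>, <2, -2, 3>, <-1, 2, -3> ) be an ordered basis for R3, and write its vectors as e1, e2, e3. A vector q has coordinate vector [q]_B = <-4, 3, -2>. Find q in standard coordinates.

<0, -10, 7>

By definition q = -4e1 + 3e2 - 2e3.
Summing componentwise gives <0, -10, 7>.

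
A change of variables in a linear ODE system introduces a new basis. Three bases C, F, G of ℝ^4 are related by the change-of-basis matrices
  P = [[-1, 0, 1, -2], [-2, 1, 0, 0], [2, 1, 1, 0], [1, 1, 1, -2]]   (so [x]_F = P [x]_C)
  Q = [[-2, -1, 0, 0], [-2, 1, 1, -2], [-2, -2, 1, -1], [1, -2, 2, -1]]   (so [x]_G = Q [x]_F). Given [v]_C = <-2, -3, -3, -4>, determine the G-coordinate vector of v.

Apply P to get F-coordinates <7, 1, -10, 0>, then Q to get G-coordinates.
The result is [v]_G = <-15, -23, -26, -15>.

<-15, -23, -26, -15>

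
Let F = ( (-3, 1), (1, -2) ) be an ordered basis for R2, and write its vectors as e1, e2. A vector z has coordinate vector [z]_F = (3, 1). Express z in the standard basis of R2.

(-8, 1)

By definition z = 3e1 + e2.
Summing componentwise gives (-8, 1).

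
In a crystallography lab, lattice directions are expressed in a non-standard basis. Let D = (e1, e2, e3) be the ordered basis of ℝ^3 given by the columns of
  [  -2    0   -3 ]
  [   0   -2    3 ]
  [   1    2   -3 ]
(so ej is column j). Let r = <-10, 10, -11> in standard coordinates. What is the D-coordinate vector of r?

<-1, 1, 4>

Write r = c_1 e1 + ... + c_3 e3 and solve for the c_i.
Gaussian elimination on [M | r] yields c = (-1, 1, 4).
Check: -e1 + e2 + 4e3 = <-10, 10, -11>.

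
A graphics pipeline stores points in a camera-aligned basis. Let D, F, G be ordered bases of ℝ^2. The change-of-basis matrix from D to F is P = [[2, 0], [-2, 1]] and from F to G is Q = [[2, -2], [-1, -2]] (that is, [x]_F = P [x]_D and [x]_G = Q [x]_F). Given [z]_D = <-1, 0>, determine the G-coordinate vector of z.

First [z]_F = P [z]_D = <-2, 2>.
Then [z]_G = Q [z]_F = <-8, -2>.

<-8, -2>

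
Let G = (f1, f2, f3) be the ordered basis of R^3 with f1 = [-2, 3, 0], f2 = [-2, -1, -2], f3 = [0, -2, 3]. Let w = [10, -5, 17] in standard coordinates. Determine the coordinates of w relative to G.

[-1, -4, 3]

[w]_G is the unique c with M c = w, where M has columns f1, ..., f3.
Gaussian elimination on [M | w] yields c = (-1, -4, 3).
Check: -f1 - 4f2 + 3f3 = [10, -5, 17].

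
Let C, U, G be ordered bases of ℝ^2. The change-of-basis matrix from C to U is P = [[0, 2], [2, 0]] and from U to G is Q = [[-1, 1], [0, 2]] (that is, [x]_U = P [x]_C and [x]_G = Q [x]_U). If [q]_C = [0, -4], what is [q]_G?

[8, 0]

Apply P to get U-coordinates [-8, 0], then Q to get G-coordinates.
The result is [q]_G = [8, 0].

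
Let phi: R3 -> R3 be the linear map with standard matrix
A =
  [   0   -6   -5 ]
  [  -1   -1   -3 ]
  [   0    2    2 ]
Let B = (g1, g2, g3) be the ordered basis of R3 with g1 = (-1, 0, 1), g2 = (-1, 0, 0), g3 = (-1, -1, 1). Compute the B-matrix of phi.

Let P have columns g1, ..., g3. Then [phi]_B = P^(-1) A P.
Here det P = 1, so P^(-1) is integer; computing A P first and then P^(-1)(A P) gives [[0, 1, -1], [3, 0, -1], [2, -1, 1]].

[[0, 1, -1], [3, 0, -1], [2, -1, 1]]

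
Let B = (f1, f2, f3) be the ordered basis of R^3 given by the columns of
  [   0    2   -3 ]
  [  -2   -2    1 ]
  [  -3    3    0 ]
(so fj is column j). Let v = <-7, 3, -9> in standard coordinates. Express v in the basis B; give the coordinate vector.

We seek scalars with c_1 f1 + ... + c_3 f3 = v; equivalently solve M c = v where the columns of M are f1, ..., f3.
Solving this 3x3 system gives c = (1, -2, 1).
Check: f1 - 2f2 + f3 = <-7, 3, -9>.

<1, -2, 1>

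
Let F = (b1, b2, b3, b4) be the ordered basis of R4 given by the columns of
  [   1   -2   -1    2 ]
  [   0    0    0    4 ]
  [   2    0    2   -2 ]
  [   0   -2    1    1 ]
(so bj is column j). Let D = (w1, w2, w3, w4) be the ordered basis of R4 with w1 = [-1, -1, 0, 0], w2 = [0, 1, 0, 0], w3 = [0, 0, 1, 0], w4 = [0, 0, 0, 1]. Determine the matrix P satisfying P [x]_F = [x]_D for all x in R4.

Let M have columns bj and N have columns wj. Then for every x, N [x]_D = x = M [x]_F, so P = N^(-1) M.
Since det N = -1, N^(-1) has integer entries; multiplying gives P = [[-1, 2, 1, -2], [-1, 2, 1, 2], [2, 0, 2, -2], [0, -2, 1, 1]].

[[-1, 2, 1, -2], [-1, 2, 1, 2], [2, 0, 2, -2], [0, -2, 1, 1]]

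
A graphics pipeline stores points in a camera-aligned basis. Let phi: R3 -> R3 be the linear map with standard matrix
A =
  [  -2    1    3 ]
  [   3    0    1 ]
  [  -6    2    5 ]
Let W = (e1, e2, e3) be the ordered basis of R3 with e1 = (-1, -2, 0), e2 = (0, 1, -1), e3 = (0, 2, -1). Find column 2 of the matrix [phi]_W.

Column 2 of [phi]_W is the W-coordinate vector of phi(e2).
In standard coordinates phi(e2) = A e2 = (-2, -1, -3).
Converting to W: (-2, -1, -3) = 2e1 + 3e2 + 0·e3, so the coordinate vector is (2, 3, 0).

(2, 3, 0)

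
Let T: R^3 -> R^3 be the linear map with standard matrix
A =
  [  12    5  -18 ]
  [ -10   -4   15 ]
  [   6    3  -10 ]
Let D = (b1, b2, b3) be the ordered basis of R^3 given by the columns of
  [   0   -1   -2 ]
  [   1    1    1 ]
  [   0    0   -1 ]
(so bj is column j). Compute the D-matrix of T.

[[-2, 2, -1], [1, 1, 3], [-3, 3, -1]]

Let P have columns b1, ..., b3. Then [T]_D = P^(-1) A P.
Here det P = -1, so P^(-1) is integer; computing A P first and then P^(-1)(A P) gives [[-2, 2, -1], [1, 1, 3], [-3, 3, -1]].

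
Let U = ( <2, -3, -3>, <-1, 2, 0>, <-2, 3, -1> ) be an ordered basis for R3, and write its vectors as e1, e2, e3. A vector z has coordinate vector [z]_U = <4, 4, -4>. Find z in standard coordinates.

z = M [z]_U, where M has columns e1, ..., e3.
Carrying out the matrix-vector product, z = <12, -16, -8>.

<12, -16, -8>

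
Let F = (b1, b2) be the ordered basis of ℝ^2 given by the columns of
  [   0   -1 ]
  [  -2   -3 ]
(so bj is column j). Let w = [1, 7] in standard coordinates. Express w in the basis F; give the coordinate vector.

[-2, -1]

[w]_F is the unique c with M c = w, where M has columns b1, b2.
System: 0c_1 - c_2 = 1, -2c_1 - 3c_2 = 7; solving gives c_1 = -2, c_2 = -1.
Check: -2b1 - b2 = [1, 7].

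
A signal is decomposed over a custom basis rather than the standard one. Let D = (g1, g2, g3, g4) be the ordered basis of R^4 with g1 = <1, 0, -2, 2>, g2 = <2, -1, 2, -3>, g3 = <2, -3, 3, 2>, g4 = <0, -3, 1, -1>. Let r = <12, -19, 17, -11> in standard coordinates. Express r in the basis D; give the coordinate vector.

[r]_D is the unique c with M c = r, where M has columns g1, ..., g4.
Solving this 4x4 system gives c = (0, 4, 2, 3).
Check: 0·g1 + 4g2 + 2g3 + 3g4 = <12, -19, 17, -11>.

<0, 4, 2, 3>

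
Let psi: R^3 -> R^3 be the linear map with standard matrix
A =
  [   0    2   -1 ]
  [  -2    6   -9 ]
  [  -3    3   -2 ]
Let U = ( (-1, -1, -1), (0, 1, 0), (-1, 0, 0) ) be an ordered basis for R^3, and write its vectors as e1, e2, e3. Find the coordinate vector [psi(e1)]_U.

(-2, 3, 3)

Compute psi(e1) = A e1 = (-1, 5, 2) in standard coordinates.
Then write this in U-coordinates: solve for y in y_1 e1 + ... + y_3 e3 = (-1, 5, 2).
This gives y = (-2, 3, 3), which is column 1 of [psi]_U.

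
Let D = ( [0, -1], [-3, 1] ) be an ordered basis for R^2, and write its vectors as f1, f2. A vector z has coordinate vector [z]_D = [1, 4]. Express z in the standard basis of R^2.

By definition z = f1 + 4f2.
Summing componentwise gives [-12, 3].

[-12, 3]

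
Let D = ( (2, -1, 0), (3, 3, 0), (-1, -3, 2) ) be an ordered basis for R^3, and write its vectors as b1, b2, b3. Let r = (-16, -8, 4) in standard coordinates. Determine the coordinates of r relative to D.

Write r = c_1 b1 + ... + c_3 b3 and solve for the c_i.
Gaussian elimination on [M | r] yields c = (-4, -2, 2).
Check: -4b1 - 2b2 + 2b3 = (-16, -8, 4).

(-4, -2, 2)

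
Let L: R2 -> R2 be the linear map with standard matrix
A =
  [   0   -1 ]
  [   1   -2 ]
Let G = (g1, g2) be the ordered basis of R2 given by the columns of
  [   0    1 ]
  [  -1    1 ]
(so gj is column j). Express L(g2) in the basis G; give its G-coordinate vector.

[0, -1]

Column 2 of [L]_G is the G-coordinate vector of L(g2).
In standard coordinates L(g2) = A g2 = [-1, -1].
Converting to G: [-1, -1] = 0·g1 - g2, so the coordinate vector is [0, -1].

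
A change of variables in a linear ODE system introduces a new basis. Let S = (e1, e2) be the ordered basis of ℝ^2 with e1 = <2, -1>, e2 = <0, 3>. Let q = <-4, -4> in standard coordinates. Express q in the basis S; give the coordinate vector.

<-2, -2>

[q]_S is the unique c with M c = q, where M has columns e1, e2.
System: 2c_1 + 0c_2 = -4, -c_1 + 3c_2 = -4; solving gives c_1 = -2, c_2 = -2.
Check: -2e1 - 2e2 = <-4, -4>.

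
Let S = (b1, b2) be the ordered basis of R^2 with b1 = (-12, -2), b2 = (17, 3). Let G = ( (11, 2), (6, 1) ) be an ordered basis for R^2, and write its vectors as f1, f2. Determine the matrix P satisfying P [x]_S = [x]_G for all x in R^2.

[[0, 1], [-2, 1]]

Take x = bj: its S-coordinates are the j-th standard unit vector, so P e_j — column j of P — equals [bj]_G.
b1 = 0·f1 - 2f2, giving column 1 = (0, -2); repeating for each j gives P = [[0, 1], [-2, 1]].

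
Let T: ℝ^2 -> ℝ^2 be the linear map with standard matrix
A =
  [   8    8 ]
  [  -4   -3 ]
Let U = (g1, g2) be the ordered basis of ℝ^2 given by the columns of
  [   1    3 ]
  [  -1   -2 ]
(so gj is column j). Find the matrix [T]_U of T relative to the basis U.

[[3, 2], [-1, 2]]

The j-th column of [T]_U is [T(gj)]_U.
T(g1) = A g1 = [0, -1] = 3g1 - g2, so column 1 is [3, -1].
Repeating for g2 and assembling the columns gives [[3, 2], [-1, 2]].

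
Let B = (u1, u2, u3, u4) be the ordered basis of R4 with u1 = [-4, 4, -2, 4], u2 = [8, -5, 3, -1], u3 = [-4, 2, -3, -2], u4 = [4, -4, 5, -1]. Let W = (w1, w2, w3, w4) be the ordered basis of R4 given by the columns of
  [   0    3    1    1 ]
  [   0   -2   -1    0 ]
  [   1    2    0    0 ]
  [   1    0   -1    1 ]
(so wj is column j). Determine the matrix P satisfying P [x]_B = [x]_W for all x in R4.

[[2, -1, -1, 1], [-2, 2, -1, 2], [0, 1, 0, 0], [2, 1, -1, -2]]

Column j of P is [uj]_W, since P maps B-coordinates to W-coordinates.
Expressing u1 in W: u1 = 2w1 - 2w2 + 0·w3 + 2w4, so column 1 of P is [2, -2, 0, 2].
Doing the same for each uj gives P = [[2, -1, -1, 1], [-2, 2, -1, 2], [0, 1, 0, 0], [2, 1, -1, -2]].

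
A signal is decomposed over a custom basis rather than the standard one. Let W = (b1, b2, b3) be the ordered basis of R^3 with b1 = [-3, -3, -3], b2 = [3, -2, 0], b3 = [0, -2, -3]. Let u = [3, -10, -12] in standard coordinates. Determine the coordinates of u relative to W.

[u]_W is the unique c with M c = u, where M has columns b1, ..., b3.
Row-reducing the augmented matrix [M | u] gives c = (0, 1, 4).
Check: 0·b1 + b2 + 4b3 = [3, -10, -12].

[0, 1, 4]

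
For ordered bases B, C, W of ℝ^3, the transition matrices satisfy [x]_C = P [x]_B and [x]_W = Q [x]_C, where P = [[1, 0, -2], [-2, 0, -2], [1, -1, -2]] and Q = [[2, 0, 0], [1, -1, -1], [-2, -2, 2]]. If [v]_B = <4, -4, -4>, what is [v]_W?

Composing the changes, [v]_W = Q P [v]_B.
Q P = [[2, 0, -4], [2, 1, 2], [4, -2, 4]]; applying this to <4, -4, -4> gives <24, -4, 8>.

<24, -4, 8>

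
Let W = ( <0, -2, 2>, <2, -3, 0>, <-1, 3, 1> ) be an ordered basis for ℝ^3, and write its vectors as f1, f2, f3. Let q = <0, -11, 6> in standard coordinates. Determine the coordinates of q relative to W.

<4, -1, -2>

We seek scalars with c_1 f1 + ... + c_3 f3 = q; equivalently solve M c = q where the columns of M are f1, ..., f3.
Gaussian elimination on [M | q] yields c = (4, -1, -2).
Check: 4f1 - f2 - 2f3 = <0, -11, 6>.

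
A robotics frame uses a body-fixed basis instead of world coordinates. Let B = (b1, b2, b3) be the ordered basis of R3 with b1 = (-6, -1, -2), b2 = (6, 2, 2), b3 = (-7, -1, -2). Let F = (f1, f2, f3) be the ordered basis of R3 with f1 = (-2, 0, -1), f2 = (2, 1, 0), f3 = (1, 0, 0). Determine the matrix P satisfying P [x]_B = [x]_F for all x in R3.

[[2, -2, 2], [-1, 2, -1], [0, -2, -1]]

Let M have columns bj and N have columns fj. Then for every x, N [x]_F = x = M [x]_B, so P = N^(-1) M.
Since det N = 1, N^(-1) has integer entries; multiplying gives P = [[2, -2, 2], [-1, 2, -1], [0, -2, -1]].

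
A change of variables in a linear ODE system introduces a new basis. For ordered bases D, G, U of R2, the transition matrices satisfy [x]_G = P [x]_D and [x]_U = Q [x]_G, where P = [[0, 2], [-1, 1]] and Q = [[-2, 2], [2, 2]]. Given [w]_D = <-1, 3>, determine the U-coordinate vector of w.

<-4, 20>

Composing the changes, [w]_U = Q P [w]_D.
Q P = [[-2, -2], [-2, 6]]; applying this to <-1, 3> gives <-4, 20>.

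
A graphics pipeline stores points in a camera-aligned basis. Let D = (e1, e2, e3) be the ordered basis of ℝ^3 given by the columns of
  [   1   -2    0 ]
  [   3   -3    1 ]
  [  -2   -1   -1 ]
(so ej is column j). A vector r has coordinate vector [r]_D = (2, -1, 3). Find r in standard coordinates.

By definition r = 2e1 - e2 + 3e3.
Summing componentwise gives (4, 12, -6).

(4, 12, -6)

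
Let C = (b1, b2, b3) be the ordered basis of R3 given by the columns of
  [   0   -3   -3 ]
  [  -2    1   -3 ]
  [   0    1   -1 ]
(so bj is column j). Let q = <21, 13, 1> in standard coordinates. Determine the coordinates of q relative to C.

<-2, -3, -4>

Write q = c_1 b1 + ... + c_3 b3 and solve for the c_i.
Gaussian elimination on [M | q] yields c = (-2, -3, -4).
Check: -2b1 - 3b2 - 4b3 = <21, 13, 1>.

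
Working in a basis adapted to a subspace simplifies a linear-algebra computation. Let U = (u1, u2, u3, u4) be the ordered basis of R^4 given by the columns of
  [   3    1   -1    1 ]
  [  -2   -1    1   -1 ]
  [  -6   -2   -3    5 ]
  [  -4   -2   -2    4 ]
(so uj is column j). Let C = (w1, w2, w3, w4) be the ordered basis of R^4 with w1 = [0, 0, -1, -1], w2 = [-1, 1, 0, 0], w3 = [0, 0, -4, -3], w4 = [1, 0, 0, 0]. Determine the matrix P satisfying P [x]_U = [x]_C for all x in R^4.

[[-2, 2, -1, -1], [-2, -1, 1, -1], [2, 0, 1, -1], [1, 0, 0, 0]]

Let M have columns uj and N have columns wj. Then for every x, N [x]_C = x = M [x]_U, so P = N^(-1) M.
Since det N = -1, N^(-1) has integer entries; multiplying gives P = [[-2, 2, -1, -1], [-2, -1, 1, -1], [2, 0, 1, -1], [1, 0, 0, 0]].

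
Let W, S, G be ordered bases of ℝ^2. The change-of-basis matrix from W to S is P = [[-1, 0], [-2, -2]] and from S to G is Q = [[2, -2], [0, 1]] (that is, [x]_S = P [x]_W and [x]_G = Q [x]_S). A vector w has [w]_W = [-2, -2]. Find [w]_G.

[-12, 8]

Apply P to get S-coordinates [2, 8], then Q to get G-coordinates.
The result is [w]_G = [-12, 8].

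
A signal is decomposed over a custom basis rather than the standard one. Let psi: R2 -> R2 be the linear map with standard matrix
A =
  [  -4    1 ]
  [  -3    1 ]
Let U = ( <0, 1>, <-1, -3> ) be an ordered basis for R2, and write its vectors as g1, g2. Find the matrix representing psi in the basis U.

The j-th column of [psi]_U is [psi(gj)]_U.
psi(g1) = A g1 = <1, 1> = -2g1 - g2, so column 1 is <-2, -1>.
Repeating for g2 and assembling the columns gives [[-2, -3], [-1, -1]].

[[-2, -3], [-1, -1]]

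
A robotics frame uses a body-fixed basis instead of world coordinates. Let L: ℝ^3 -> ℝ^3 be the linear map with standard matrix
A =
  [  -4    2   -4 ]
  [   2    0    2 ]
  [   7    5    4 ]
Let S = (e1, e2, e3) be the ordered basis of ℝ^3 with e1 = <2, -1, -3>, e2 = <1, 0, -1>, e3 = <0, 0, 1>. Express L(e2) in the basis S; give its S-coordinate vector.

<0, 0, 3>

Column 2 of [L]_S is the S-coordinate vector of L(e2).
In standard coordinates L(e2) = A e2 = <0, 0, 3>.
Converting to S: <0, 0, 3> = 0·e1 + 0·e2 + 3e3, so the coordinate vector is <0, 0, 3>.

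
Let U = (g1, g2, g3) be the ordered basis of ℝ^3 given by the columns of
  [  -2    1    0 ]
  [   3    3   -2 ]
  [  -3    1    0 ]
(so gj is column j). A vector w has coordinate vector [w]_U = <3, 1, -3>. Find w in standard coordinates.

<-5, 18, -8>

w = M [w]_U, where M has columns g1, ..., g3.
Carrying out the matrix-vector product, w = <-5, 18, -8>.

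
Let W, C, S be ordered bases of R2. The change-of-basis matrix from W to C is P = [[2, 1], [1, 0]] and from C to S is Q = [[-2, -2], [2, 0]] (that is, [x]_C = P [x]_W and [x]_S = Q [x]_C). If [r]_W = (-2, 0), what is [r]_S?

(12, -8)

Apply P to get C-coordinates (-4, -2), then Q to get S-coordinates.
The result is [r]_S = (12, -8).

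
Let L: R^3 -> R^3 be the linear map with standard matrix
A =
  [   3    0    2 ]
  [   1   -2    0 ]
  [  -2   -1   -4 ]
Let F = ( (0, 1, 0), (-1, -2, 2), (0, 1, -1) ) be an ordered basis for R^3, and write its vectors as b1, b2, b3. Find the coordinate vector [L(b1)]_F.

Column 1 of [L]_F is the F-coordinate vector of L(b1).
In standard coordinates L(b1) = A b1 = (0, -2, -1).
Converting to F: (0, -2, -1) = -3b1 + 0·b2 + b3, so the coordinate vector is (-3, 0, 1).

(-3, 0, 1)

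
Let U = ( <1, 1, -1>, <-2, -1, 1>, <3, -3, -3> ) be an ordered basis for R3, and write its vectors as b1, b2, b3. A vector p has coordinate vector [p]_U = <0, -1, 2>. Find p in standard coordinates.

<8, -5, -7>

By definition p = 0·b1 - b2 + 2b3.
Summing componentwise gives <8, -5, -7>.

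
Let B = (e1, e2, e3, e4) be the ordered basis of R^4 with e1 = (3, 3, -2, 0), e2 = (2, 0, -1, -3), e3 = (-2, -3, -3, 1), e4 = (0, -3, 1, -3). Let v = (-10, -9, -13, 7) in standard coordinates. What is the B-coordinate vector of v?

Write v = c_1 e1 + ... + c_4 e4 and solve for the c_i.
Gaussian elimination on [M | v] yields c = (-2, 2, 4, -3).
Check: -2e1 + 2e2 + 4e3 - 3e4 = (-10, -9, -13, 7).

(-2, 2, 4, -3)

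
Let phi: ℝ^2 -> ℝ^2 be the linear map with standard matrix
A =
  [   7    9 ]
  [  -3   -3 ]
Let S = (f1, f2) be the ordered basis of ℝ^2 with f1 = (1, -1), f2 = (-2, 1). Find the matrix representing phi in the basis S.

[[2, -1], [2, 2]]

Let P have columns f1, f2. Then [phi]_S = P^(-1) A P.
Here det P = -1, so P^(-1) is integer; computing A P first and then P^(-1)(A P) gives [[2, -1], [2, 2]].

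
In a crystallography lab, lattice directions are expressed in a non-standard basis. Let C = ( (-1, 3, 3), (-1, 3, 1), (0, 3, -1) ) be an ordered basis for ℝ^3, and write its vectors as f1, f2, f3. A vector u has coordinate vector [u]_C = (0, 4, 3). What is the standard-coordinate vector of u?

By definition u = 0·f1 + 4f2 + 3f3.
Summing componentwise gives (-4, 21, 1).

(-4, 21, 1)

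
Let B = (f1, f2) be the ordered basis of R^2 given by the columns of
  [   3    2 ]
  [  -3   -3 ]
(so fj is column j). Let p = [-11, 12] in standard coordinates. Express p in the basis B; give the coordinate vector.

We seek scalars with c_1 f1 + c_2 f2 = p; equivalently solve M c = p where the columns of M are f1, f2.
System: 3c_1 + 2c_2 = -11, -3c_1 - 3c_2 = 12; solving gives c_1 = -3, c_2 = -1.
Check: -3f1 - f2 = [-11, 12].

[-3, -1]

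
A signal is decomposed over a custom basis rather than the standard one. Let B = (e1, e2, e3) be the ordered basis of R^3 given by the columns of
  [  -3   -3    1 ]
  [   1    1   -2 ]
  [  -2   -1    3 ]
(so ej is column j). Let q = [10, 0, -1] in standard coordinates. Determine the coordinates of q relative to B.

We seek scalars with c_1 e1 + ... + c_3 e3 = q; equivalently solve M c = q where the columns of M are e1, ..., e3.
Row-reducing the augmented matrix [M | q] gives c = (-1, -3, -2).
Check: -e1 - 3e2 - 2e3 = [10, 0, -1].

[-1, -3, -2]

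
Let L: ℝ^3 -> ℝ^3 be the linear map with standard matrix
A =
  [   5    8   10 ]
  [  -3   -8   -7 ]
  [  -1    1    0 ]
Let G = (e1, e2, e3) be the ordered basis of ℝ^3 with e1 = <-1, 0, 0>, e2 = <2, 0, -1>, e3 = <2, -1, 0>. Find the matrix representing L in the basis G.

[[-3, 2, 0], [-1, 2, 3], [-3, -1, -2]]

With P the matrix whose columns are e1, ..., e3, [L]_G = P^(-1) A P.
Column by column: L(e1) = A e1 = <-5, 3, 1>; its G-coordinates <-3, -1, -3> give column 1.
Continuing for each basis vector yields [L]_G = [[-3, 2, 0], [-1, 2, 3], [-3, -1, -2]].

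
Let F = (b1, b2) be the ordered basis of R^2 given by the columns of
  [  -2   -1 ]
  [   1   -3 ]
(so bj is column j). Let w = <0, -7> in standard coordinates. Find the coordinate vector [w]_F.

<-1, 2>

We seek scalars with c_1 b1 + c_2 b2 = w; equivalently solve M c = w where the columns of M are b1, b2.
System: -2c_1 - c_2 = 0, c_1 - 3c_2 = -7; solving gives c_1 = -1, c_2 = 2.
Check: -b1 + 2b2 = <0, -7>.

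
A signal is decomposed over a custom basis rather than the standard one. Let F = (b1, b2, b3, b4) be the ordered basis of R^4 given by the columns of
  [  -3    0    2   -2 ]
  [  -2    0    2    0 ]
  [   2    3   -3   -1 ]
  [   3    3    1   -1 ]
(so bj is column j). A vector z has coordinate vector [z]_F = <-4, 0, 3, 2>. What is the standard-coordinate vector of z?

z = M [z]_F, where M has columns b1, ..., b4.
Carrying out the matrix-vector product, z = <14, 14, -19, -11>.

<14, 14, -19, -11>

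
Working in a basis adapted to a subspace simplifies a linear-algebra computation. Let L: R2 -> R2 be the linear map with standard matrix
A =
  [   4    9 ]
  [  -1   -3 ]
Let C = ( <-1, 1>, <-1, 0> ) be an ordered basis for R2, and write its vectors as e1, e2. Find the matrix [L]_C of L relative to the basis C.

Let P have columns e1, e2. Then [L]_C = P^(-1) A P.
Here det P = 1, so P^(-1) is integer; computing A P first and then P^(-1)(A P) gives [[-2, 1], [-3, 3]].

[[-2, 1], [-3, 3]]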